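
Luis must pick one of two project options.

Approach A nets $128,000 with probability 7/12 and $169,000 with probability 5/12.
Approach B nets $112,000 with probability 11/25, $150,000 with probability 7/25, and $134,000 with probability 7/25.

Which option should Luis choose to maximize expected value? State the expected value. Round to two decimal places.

Approach A ($145,083.33)

Approach A = 7/12 × 128000 + 5/12 × 169000 = 74666.6667 + 70416.6667 = 145083.3333
Approach B = 11/25 × 112000 + 7/25 × 150000 + 7/25 × 134000 = 49280 + 42000 + 37520 = 128800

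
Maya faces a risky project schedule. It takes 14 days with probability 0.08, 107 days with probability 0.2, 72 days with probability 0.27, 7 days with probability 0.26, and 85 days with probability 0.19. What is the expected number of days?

59.93 days

EV = 0.08 × 14 + 0.2 × 107 + 0.27 × 72 + 0.26 × 7 + 0.19 × 85 = 1.12 + 21.4 + 19.44 + 1.82 + 16.15 = 59.93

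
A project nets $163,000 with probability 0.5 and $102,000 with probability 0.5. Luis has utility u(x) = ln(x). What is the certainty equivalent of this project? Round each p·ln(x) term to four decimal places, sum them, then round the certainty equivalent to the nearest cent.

$128,952.58

E[u] = 0.5·ln(163000) + 0.5·ln(102000) = 6.0008 + 5.7664 = 11.7672
CE = e^11.7672 ≈ 128952.58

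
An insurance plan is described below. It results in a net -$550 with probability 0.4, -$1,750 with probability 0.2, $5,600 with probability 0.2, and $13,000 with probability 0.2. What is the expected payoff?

EV = 0.4 × (-550) + 0.2 × (-1750) + 0.2 × 5600 + 0.2 × 13000 = -220 − 350 + 1120 + 2600 = 3150

$3,150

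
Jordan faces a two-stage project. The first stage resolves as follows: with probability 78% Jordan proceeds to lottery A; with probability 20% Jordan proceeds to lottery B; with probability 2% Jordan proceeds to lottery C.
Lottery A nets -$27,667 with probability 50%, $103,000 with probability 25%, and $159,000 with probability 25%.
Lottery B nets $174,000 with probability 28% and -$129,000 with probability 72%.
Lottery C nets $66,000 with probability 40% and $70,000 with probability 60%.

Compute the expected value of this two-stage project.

EV(A) = 0.5 × (-27667) + 0.25 × 103000 + 0.25 × 159000 = -13833.5 + 25750 + 39750 = 51666.5
EV(B) = 0.28 × 174000 + 0.72 × (-129000) = 48720 − 92880 = -44160
EV(C) = 0.4 × 66000 + 0.6 × 70000 = 26400 + 42000 = 68400
Overall = 0.78 × 51666.5 + 0.2 × (-44160) + 0.02 × 68400 = 40299.87 − 8832 + 1368 = 32835.87

$32,835.87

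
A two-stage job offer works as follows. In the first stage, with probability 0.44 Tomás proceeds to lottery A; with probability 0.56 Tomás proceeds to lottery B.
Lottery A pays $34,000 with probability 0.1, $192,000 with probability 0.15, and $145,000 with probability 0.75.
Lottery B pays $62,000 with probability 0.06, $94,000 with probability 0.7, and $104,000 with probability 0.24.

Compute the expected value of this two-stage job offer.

EV(A) = 0.1 × 34000 + 0.15 × 192000 + 0.75 × 145000 = 3400 + 28800 + 108750 = 140950
EV(B) = 0.06 × 62000 + 0.7 × 94000 + 0.24 × 104000 = 3720 + 65800 + 24960 = 94480
Overall = 0.44 × 140950 + 0.56 × 94480 = 62018 + 52908.8 = 114926.8

$114,926.80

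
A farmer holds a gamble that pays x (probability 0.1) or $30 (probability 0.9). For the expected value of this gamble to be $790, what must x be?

0.1·x + 0.9·30 = 790
0.1·x = 790 − 27 = 763
x = 763 / 0.1 = 7630

x = $7,630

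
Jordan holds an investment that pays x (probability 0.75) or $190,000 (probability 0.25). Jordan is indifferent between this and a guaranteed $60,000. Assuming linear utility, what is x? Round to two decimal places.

x = $16,666.67

0.75·x + 0.25·190000 = 60000
0.75·x = 60000 − 47500 = 12500
x = 12500 / 0.75 = 16666.6667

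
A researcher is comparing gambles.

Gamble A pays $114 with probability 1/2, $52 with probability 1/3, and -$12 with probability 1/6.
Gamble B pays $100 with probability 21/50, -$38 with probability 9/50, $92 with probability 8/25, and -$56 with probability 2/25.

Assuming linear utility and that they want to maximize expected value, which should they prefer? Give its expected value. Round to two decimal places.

Gamble A ($72.33)

Gamble A = 1/2 × 114 + 1/3 × 52 + 1/6 × (-12) = 57 + 17.3333 − 2 = 72.3333
Gamble B = 21/50 × 100 + 9/50 × (-38) + 8/25 × 92 + 2/25 × (-56) = 42 − 6.84 + 29.44 − 4.48 = 60.12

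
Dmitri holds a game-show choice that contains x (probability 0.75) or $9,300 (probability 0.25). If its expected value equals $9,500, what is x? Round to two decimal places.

0.75·x + 0.25·9300 = 9500
0.75·x = 9500 − 2325 = 7175
x = 7175 / 0.75 = 9566.6667

x = $9,566.67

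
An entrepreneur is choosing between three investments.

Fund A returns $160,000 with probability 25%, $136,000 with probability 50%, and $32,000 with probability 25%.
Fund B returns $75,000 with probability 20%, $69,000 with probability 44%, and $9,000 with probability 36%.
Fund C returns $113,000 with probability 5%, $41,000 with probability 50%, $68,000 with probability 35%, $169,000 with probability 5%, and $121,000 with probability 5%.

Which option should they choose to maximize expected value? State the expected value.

Fund A = 0.25 × 160000 + 0.5 × 136000 + 0.25 × 32000 = 40000 + 68000 + 8000 = 116000
Fund B = 0.2 × 75000 + 0.44 × 69000 + 0.36 × 9000 = 15000 + 30360 + 3240 = 48600
Fund C = 0.05 × 113000 + 0.5 × 41000 + 0.35 × 68000 + 0.05 × 169000 + 0.05 × 121000 = 5650 + 20500 + 23800 + 8450 + 6050 = 64450

Fund A ($116,000)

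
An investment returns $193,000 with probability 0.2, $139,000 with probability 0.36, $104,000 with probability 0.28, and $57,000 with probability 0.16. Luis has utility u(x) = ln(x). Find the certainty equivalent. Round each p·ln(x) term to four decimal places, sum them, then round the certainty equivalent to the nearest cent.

E[u] = 0.2·ln(193000) + 0.36·ln(139000) + 0.28·ln(104000) + 0.16·ln(57000) = 2.4341 + 4.2632 + 3.2346 + 1.7521 = 11.6840
CE = e^11.6840 ≈ 118657.92

$118,657.92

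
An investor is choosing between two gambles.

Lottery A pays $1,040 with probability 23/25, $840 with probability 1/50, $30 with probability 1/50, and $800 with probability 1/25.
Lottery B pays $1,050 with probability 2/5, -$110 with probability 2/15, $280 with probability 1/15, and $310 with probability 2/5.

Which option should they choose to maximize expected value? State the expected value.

Lottery A = 23/25 × 1040 + 1/50 × 840 + 1/50 × 30 + 1/25 × 800 = 956.8 + 16.8 + 0.6 + 32 = 1006.2
Lottery B = 2/5 × 1050 + 2/15 × (-110) + 1/15 × 280 + 2/5 × 310 = 420 − 14.6667 + 18.6667 + 124 = 548

Lottery A ($1,006.20)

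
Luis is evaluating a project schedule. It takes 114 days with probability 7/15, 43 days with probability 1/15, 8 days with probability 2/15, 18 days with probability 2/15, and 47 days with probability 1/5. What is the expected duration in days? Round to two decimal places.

68.93 days

EV = 7/15 × 114 + 1/15 × 43 + 2/15 × 8 + 2/15 × 18 + 1/5 × 47 = 53.2 + 2.8667 + 1.0667 + 2.4 + 9.4 = 68.9333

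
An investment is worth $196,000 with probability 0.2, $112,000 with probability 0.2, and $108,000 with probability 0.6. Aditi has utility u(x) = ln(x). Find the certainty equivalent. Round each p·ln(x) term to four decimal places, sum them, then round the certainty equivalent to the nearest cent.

$122,565.39

E[u] = 0.2·ln(196000) + 0.2·ln(112000) + 0.6·ln(108000) = 2.4372 + 2.3253 + 6.9539 = 11.7164
CE = e^11.7164 ≈ 122565.39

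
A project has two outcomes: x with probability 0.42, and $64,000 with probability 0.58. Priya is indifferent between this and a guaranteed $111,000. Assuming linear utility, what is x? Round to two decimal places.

0.42·x + 0.58·64000 = 111000
0.42·x = 111000 − 37120 = 73880
x = 73880 / 0.42 = 175904.7619

x = $175,904.76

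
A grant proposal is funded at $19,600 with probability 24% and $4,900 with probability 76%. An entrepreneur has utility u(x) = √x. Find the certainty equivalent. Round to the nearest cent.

E[u] = 0.24·√19600 + 0.76·√4900 = 0.24·140 + 0.76·70 = 86.8
CE = (86.8)² = 7534.24

$7,534.24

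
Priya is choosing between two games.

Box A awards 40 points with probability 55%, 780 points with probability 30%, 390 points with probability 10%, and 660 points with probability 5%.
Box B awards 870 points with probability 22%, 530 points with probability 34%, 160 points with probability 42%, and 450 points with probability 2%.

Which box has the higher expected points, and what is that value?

Box B (447.8 points)

Box A = 0.55 × 40 + 0.3 × 780 + 0.1 × 390 + 0.05 × 660 = 22 + 234 + 39 + 33 = 328
Box B = 0.22 × 870 + 0.34 × 530 + 0.42 × 160 + 0.02 × 450 = 191.4 + 180.2 + 67.2 + 9 = 447.8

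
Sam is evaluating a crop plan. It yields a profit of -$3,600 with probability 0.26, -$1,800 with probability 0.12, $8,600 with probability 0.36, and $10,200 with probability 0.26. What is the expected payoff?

EV = 0.26 × (-3600) + 0.12 × (-1800) + 0.36 × 8600 + 0.26 × 10200 = -936 − 216 + 3096 + 2652 = 4596

$4,596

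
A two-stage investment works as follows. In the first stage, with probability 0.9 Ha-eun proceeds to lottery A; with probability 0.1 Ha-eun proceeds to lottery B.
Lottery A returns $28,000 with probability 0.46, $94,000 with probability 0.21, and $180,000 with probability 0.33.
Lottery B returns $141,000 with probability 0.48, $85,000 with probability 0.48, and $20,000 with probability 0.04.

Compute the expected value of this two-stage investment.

$93,746

EV(A) = 0.46 × 28000 + 0.21 × 94000 + 0.33 × 180000 = 12880 + 19740 + 59400 = 92020
EV(B) = 0.48 × 141000 + 0.48 × 85000 + 0.04 × 20000 = 67680 + 40800 + 800 = 109280
Overall = 0.9 × 92020 + 0.1 × 109280 = 82818 + 10928 = 93746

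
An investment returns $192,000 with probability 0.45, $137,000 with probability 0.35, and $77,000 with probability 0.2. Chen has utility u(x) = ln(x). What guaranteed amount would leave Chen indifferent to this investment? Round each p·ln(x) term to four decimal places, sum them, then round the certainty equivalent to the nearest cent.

$142,116.16

E[u] = 0.45·ln(192000) + 0.35·ln(137000) + 0.2·ln(77000) = 5.4744 + 4.1397 + 2.2503 = 11.8644
CE = e^11.8644 ≈ 142116.16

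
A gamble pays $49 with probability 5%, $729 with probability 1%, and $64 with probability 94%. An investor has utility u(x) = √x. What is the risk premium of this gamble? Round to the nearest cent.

$3.64

E[u] = 0.05·√49 + 0.01·√729 + 0.94·√64 = 0.05·7 + 0.01·27 + 0.94·8 = 8.14
CE = (8.14)² = 66.2596
Risk premium = EV − CE = 69.9 − 66.2596 = 3.6404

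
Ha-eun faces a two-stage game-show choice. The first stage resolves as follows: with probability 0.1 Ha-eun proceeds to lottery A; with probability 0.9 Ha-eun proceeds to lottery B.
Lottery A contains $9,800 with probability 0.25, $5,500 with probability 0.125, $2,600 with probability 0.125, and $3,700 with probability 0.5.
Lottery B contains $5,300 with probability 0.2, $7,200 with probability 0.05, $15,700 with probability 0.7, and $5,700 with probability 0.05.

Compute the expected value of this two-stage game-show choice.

EV(A) = 0.25 × 9800 + 0.125 × 5500 + 0.125 × 2600 + 0.5 × 3700 = 2450 + 687.5 + 325 + 1850 = 5312.5
EV(B) = 0.2 × 5300 + 0.05 × 7200 + 0.7 × 15700 + 0.05 × 5700 = 1060 + 360 + 10990 + 285 = 12695
Overall = 0.1 × 5312.5 + 0.9 × 12695 = 531.25 + 11425.5 = 11956.75

$11,956.75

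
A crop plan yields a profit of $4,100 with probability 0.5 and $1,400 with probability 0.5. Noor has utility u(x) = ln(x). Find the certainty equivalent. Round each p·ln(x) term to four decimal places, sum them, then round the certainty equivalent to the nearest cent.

$2,395.87

E[u] = 0.5·ln(4100) + 0.5·ln(1400) = 4.1594 + 3.6221 = 7.7815
CE = e^7.7815 ≈ 2395.87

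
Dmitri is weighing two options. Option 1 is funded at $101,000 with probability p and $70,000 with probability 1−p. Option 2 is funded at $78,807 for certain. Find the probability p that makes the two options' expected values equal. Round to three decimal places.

p = 0.284

p·101000 + (1−p)·70000 = 78807
31000p + 70000 = 78807
p = (78807 − 70000) / 31000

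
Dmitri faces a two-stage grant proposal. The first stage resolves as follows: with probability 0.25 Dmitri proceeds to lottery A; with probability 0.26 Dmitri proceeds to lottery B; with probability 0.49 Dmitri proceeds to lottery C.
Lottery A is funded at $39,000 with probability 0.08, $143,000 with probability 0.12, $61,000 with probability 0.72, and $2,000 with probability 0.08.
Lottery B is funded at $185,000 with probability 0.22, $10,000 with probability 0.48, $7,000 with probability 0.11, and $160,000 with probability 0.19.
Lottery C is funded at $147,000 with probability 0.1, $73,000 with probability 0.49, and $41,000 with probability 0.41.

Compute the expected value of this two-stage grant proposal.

EV(A) = 0.08 × 39000 + 0.12 × 143000 + 0.72 × 61000 + 0.08 × 2000 = 3120 + 17160 + 43920 + 160 = 64360
EV(B) = 0.22 × 185000 + 0.48 × 10000 + 0.11 × 7000 + 0.19 × 160000 = 40700 + 4800 + 770 + 30400 = 76670
EV(C) = 0.1 × 147000 + 0.49 × 73000 + 0.41 × 41000 = 14700 + 35770 + 16810 = 67280
Overall = 0.25 × 64360 + 0.26 × 76670 + 0.49 × 67280 = 16090 + 19934.2 + 32967.2 = 68991.4

$68,991.40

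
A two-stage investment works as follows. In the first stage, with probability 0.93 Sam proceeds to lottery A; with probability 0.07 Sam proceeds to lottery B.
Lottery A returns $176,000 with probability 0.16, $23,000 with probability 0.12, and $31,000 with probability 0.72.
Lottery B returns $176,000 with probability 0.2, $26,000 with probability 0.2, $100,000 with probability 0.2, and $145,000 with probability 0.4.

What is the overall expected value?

EV(A) = 0.16 × 176000 + 0.12 × 23000 + 0.72 × 31000 = 28160 + 2760 + 22320 = 53240
EV(B) = 0.2 × 176000 + 0.2 × 26000 + 0.2 × 100000 + 0.4 × 145000 = 35200 + 5200 + 20000 + 58000 = 118400
Overall = 0.93 × 53240 + 0.07 × 118400 = 49513.2 + 8288 = 57801.2

$57,801.20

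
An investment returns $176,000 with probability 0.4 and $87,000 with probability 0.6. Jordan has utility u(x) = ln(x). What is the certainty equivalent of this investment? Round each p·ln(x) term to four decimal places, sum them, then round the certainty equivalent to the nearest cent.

$115,323.90

E[u] = 0.4·ln(176000) + 0.6·ln(87000) = 4.8313 + 6.8242 = 11.6555
CE = e^11.6555 ≈ 115323.90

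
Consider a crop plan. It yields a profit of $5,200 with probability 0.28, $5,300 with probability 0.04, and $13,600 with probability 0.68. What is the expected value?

EV = 0.28 × 5200 + 0.04 × 5300 + 0.68 × 13600 = 1456 + 212 + 9248 = 10916

$10,916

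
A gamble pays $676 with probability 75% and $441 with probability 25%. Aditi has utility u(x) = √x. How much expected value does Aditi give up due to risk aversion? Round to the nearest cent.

E[u] = 0.75·√676 + 0.25·√441 = 0.75·26 + 0.25·21 = 24.75
CE = (24.75)² = 612.5625
Risk premium = EV − CE = 617.25 − 612.5625 = 4.6875

$4.69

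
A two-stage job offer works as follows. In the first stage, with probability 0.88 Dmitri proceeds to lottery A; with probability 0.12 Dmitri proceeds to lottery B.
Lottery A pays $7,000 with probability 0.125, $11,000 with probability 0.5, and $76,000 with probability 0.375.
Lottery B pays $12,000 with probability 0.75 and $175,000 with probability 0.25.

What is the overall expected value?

$37,020

EV(A) = 0.125 × 7000 + 0.5 × 11000 + 0.375 × 76000 = 875 + 5500 + 28500 = 34875
EV(B) = 0.75 × 12000 + 0.25 × 175000 = 9000 + 43750 = 52750
Overall = 0.88 × 34875 + 0.12 × 52750 = 30690 + 6330 = 37020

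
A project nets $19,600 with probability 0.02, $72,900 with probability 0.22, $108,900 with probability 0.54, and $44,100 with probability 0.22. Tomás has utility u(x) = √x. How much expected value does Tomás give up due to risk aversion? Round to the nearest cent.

$2,798.44

E[u] = 0.02·√19600 + 0.22·√72900 + 0.54·√108900 + 0.22·√44100 = 0.02·140 + 0.22·270 + 0.54·330 + 0.22·210 = 286.6
CE = (286.6)² = 82139.56
Risk premium = EV − CE = 84938 − 82139.56 = 2798.44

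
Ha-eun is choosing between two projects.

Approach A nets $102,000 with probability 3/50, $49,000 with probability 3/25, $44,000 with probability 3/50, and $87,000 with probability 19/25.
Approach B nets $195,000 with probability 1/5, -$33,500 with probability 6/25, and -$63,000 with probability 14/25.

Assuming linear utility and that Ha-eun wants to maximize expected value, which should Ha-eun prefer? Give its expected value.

Approach A = 3/50 × 102000 + 3/25 × 49000 + 3/50 × 44000 + 19/25 × 87000 = 6120 + 5880 + 2640 + 66120 = 80760
Approach B = 1/5 × 195000 + 6/25 × (-33500) + 14/25 × (-63000) = 39000 − 8040 − 35280 = -4320

Approach A ($80,760)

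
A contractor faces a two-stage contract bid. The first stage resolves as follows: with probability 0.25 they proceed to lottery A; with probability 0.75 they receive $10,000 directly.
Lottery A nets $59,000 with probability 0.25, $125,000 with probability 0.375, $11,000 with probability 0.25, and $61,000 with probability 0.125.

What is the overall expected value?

$25,500

EV(A) = 0.25 × 59000 + 0.375 × 125000 + 0.25 × 11000 + 0.125 × 61000 = 14750 + 46875 + 2750 + 7625 = 72000
Branch B: 10000 (certain)
Overall = 0.25 × 72000 + 0.75 × 10000 = 18000 + 7500 = 25500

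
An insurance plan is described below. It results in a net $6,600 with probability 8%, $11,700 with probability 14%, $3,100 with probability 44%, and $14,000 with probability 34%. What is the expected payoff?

$8,290

EV = 0.08 × 6600 + 0.14 × 11700 + 0.44 × 3100 + 0.34 × 14000 = 528 + 1638 + 1364 + 4760 = 8290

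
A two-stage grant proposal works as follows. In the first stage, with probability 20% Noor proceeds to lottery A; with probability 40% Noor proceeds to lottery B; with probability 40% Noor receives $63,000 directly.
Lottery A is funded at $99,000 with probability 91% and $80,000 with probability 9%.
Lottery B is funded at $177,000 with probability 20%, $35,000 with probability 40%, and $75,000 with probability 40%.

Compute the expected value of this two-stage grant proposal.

EV(A) = 0.91 × 99000 + 0.09 × 80000 = 90090 + 7200 = 97290
EV(B) = 0.2 × 177000 + 0.4 × 35000 + 0.4 × 75000 = 35400 + 14000 + 30000 = 79400
Branch C: 63000 (certain)
Overall = 0.2 × 97290 + 0.4 × 79400 + 0.4 × 63000 = 19458 + 31760 + 25200 = 76418

$76,418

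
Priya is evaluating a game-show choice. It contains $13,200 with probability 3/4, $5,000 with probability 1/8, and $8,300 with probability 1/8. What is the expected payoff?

$11,562.50

EV = 3/4 × 13200 + 1/8 × 5000 + 1/8 × 8300 = 9900 + 625 + 1037.5 = 11562.5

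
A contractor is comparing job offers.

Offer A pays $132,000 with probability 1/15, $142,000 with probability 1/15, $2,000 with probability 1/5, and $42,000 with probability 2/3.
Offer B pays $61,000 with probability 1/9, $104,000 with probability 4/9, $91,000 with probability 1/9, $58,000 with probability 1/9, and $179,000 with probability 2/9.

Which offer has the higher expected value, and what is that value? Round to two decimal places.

Offer A = 1/15 × 132000 + 1/15 × 142000 + 1/5 × 2000 + 2/3 × 42000 = 8800 + 9466.6667 + 400 + 28000 = 46666.6667
Offer B = 1/9 × 61000 + 4/9 × 104000 + 1/9 × 91000 + 1/9 × 58000 + 2/9 × 179000 = 6777.7778 + 46222.2222 + 10111.1111 + 6444.4444 + 39777.7778 = 109333.3333

Offer B ($109,333.33)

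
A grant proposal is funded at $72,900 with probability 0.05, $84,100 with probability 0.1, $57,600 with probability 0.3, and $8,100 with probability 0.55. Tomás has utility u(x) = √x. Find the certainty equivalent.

E[u] = 0.05·√72900 + 0.1·√84100 + 0.3·√57600 + 0.55·√8100 = 0.05·270 + 0.1·290 + 0.3·240 + 0.55·90 = 164
CE = (164)² = 26896

$26,896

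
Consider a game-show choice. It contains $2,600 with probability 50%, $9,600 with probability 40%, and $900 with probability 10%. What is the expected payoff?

$5,230

EV = 0.5 × 2600 + 0.4 × 9600 + 0.1 × 900 = 1300 + 3840 + 90 = 5230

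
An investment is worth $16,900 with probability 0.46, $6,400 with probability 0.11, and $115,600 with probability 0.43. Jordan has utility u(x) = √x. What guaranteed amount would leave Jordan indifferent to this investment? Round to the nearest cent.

$46,139.04

E[u] = 0.46·√16900 + 0.11·√6400 + 0.43·√115600 = 0.46·130 + 0.11·80 + 0.43·340 = 214.8
CE = (214.8)² = 46139.04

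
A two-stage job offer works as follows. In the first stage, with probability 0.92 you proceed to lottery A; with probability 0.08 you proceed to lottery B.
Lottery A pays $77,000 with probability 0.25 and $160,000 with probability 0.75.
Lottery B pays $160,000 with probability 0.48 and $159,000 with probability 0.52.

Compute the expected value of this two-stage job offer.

$140,868.40

EV(A) = 0.25 × 77000 + 0.75 × 160000 = 19250 + 120000 = 139250
EV(B) = 0.48 × 160000 + 0.52 × 159000 = 76800 + 82680 = 159480
Overall = 0.92 × 139250 + 0.08 × 159480 = 128110 + 12758.4 = 140868.4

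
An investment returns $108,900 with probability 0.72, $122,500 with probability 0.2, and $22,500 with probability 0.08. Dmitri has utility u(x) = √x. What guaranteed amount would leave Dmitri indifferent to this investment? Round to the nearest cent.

$102,144.16

E[u] = 0.72·√108900 + 0.2·√122500 + 0.08·√22500 = 0.72·330 + 0.2·350 + 0.08·150 = 319.6
CE = (319.6)² = 102144.16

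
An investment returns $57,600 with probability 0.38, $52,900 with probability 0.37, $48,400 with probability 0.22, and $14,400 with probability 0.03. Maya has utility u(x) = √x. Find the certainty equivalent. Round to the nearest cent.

E[u] = 0.38·√57600 + 0.37·√52900 + 0.22·√48400 + 0.03·√14400 = 0.38·240 + 0.37·230 + 0.22·220 + 0.03·120 = 228.3
CE = (228.3)² = 52120.89

$52,120.89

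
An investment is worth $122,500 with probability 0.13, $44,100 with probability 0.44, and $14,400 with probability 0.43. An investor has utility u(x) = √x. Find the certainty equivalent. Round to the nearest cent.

$35,910.25

E[u] = 0.13·√122500 + 0.44·√44100 + 0.43·√14400 = 0.13·350 + 0.44·210 + 0.43·120 = 189.5
CE = (189.5)² = 35910.25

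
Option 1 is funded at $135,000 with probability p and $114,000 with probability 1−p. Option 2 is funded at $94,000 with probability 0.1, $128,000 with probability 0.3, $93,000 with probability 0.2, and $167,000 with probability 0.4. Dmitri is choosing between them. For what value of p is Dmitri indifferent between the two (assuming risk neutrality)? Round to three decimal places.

EV(Option 2) = 0.1 × 94000 + 0.3 × 128000 + 0.2 × 93000 + 0.4 × 167000 = 9400 + 38400 + 18600 + 66800 = 133200
p·135000 + (1−p)·114000 = 133200
21000p + 114000 = 133200
p = (133200 − 114000) / 21000

p = 0.914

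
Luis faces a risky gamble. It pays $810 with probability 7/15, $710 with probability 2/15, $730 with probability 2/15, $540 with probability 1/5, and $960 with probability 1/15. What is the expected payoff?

$742

EV = 7/15 × 810 + 2/15 × 710 + 2/15 × 730 + 1/5 × 540 + 1/15 × 960 = 378 + 94.6667 + 97.3333 + 108 + 64 = 742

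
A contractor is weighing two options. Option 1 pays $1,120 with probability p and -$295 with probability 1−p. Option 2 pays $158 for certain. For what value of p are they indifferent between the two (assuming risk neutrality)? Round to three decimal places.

p = 0.320

p·1120 + (1−p)·(-295) = 158
1415p − 295 = 158
p = (158 + 295) / 1415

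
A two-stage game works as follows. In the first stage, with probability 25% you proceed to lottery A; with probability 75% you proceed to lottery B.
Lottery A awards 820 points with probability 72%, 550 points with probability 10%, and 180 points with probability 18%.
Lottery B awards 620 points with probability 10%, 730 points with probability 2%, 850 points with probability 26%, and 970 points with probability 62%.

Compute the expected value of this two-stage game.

843.7 points

EV(A) = 0.72 × 820 + 0.1 × 550 + 0.18 × 180 = 590.4 + 55 + 32.4 = 677.8
EV(B) = 0.1 × 620 + 0.02 × 730 + 0.26 × 850 + 0.62 × 970 = 62 + 14.6 + 221 + 601.4 = 899
Overall = 0.25 × 677.8 + 0.75 × 899 = 169.45 + 674.25 = 843.7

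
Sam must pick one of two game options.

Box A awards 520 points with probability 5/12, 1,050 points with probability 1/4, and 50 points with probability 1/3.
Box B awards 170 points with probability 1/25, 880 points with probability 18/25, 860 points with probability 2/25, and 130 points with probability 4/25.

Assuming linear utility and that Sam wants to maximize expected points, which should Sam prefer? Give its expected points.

Box A = 5/12 × 520 + 1/4 × 1050 + 1/3 × 50 = 216.6667 + 262.5 + 16.6667 = 495.8333
Box B = 1/25 × 170 + 18/25 × 880 + 2/25 × 860 + 4/25 × 130 = 6.8 + 633.6 + 68.8 + 20.8 = 730

Box B (730 points)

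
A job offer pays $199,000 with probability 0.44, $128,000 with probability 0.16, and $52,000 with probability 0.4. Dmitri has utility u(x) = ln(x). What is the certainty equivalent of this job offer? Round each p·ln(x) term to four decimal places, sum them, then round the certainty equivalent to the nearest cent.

E[u] = 0.44·ln(199000) + 0.16·ln(128000) + 0.4·ln(52000) = 5.3685 + 1.8816 + 4.3436 = 11.5937
CE = e^11.5937 ≈ 108412.64

$108,412.64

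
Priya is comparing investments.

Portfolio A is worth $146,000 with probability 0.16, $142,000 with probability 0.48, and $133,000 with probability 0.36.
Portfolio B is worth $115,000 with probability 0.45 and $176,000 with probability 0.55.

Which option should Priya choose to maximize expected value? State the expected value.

Portfolio A = 0.16 × 146000 + 0.48 × 142000 + 0.36 × 133000 = 23360 + 68160 + 47880 = 139400
Portfolio B = 0.45 × 115000 + 0.55 × 176000 = 51750 + 96800 = 148550

Portfolio B ($148,550)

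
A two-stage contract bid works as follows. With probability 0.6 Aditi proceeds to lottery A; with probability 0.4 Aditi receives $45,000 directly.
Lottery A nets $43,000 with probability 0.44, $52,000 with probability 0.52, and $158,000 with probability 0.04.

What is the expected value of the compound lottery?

$49,368

EV(A) = 0.44 × 43000 + 0.52 × 52000 + 0.04 × 158000 = 18920 + 27040 + 6320 = 52280
Branch B: 45000 (certain)
Overall = 0.6 × 52280 + 0.4 × 45000 = 31368 + 18000 = 49368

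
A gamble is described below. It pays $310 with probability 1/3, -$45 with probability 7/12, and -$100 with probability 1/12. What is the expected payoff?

EV = 1/3 × 310 + 7/12 × (-45) + 1/12 × (-100) = 103.3333 − 26.25 − 8.3333 = 68.75

$68.75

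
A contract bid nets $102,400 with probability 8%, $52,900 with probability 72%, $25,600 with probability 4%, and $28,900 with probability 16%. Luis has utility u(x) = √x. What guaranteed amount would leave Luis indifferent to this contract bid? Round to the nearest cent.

$50,535.04

E[u] = 0.08·√102400 + 0.72·√52900 + 0.04·√25600 + 0.16·√28900 = 0.08·320 + 0.72·230 + 0.04·160 + 0.16·170 = 224.8
CE = (224.8)² = 50535.04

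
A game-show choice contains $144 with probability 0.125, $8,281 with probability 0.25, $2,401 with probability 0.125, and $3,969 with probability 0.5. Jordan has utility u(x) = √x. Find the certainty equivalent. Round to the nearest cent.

$3,828.52

E[u] = 0.125·√144 + 0.25·√8281 + 0.125·√2401 + 0.5·√3969 = 0.125·12 + 0.25·91 + 0.125·49 + 0.5·63 = 61.875
CE = (61.875)² = 3828.515625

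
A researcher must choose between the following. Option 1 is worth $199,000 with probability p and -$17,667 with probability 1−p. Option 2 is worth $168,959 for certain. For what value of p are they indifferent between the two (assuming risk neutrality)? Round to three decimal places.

p = 0.861

p·199000 + (1−p)·(-17667) = 168959
216667p − 17667 = 168959
p = (168959 + 17667) / 216667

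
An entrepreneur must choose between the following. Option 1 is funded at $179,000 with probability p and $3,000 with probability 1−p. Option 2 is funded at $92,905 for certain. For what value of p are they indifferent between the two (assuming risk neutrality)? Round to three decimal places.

p·179000 + (1−p)·3000 = 92905
176000p + 3000 = 92905
p = (92905 − 3000) / 176000

p = 0.511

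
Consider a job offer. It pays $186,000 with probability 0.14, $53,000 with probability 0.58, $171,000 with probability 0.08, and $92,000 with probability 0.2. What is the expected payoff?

EV = 0.14 × 186000 + 0.58 × 53000 + 0.08 × 171000 + 0.2 × 92000 = 26040 + 30740 + 13680 + 18400 = 88860

$88,860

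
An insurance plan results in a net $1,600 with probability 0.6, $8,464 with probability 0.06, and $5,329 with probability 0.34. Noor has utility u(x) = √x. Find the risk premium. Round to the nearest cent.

E[u] = 0.6·√1600 + 0.06·√8464 + 0.34·√5329 = 0.6·40 + 0.06·92 + 0.34·73 = 54.34
CE = (54.34)² = 2952.8356
Risk premium = EV − CE = 3279.7 − 2952.8356 = 326.8644

$326.86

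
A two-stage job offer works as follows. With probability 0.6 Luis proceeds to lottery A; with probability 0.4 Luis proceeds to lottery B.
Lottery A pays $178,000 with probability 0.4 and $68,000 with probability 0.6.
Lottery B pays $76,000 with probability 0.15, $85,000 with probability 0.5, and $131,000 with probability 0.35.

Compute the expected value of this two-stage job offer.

$107,100

EV(A) = 0.4 × 178000 + 0.6 × 68000 = 71200 + 40800 = 112000
EV(B) = 0.15 × 76000 + 0.5 × 85000 + 0.35 × 131000 = 11400 + 42500 + 45850 = 99750
Overall = 0.6 × 112000 + 0.4 × 99750 = 67200 + 39900 = 107100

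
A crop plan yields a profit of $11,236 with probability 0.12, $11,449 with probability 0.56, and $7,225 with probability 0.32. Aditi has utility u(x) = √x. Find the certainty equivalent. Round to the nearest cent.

$9,968.03

E[u] = 0.12·√11236 + 0.56·√11449 + 0.32·√7225 = 0.12·106 + 0.56·107 + 0.32·85 = 99.84
CE = (99.84)² = 9968.0256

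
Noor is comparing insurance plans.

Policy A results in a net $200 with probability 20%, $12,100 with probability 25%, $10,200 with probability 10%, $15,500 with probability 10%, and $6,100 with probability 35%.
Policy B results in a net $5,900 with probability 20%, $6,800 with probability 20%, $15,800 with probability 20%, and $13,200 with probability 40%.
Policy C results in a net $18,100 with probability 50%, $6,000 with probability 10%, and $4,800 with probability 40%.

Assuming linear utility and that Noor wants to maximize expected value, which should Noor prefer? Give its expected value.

Policy A = 0.2 × 200 + 0.25 × 12100 + 0.1 × 10200 + 0.1 × 15500 + 0.35 × 6100 = 40 + 3025 + 1020 + 1550 + 2135 = 7770
Policy B = 0.2 × 5900 + 0.2 × 6800 + 0.2 × 15800 + 0.4 × 13200 = 1180 + 1360 + 3160 + 5280 = 10980
Policy C = 0.5 × 18100 + 0.1 × 6000 + 0.4 × 4800 = 9050 + 600 + 1920 = 11570

Policy C ($11,570)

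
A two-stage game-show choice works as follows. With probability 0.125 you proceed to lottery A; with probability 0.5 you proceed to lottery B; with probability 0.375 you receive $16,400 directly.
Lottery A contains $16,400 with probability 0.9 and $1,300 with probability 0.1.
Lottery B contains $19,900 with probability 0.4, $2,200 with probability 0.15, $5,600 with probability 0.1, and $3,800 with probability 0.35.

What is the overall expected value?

$13,101.25

EV(A) = 0.9 × 16400 + 0.1 × 1300 = 14760 + 130 = 14890
EV(B) = 0.4 × 19900 + 0.15 × 2200 + 0.1 × 5600 + 0.35 × 3800 = 7960 + 330 + 560 + 1330 = 10180
Branch C: 16400 (certain)
Overall = 0.125 × 14890 + 0.5 × 10180 + 0.375 × 16400 = 1861.25 + 5090 + 6150 = 13101.25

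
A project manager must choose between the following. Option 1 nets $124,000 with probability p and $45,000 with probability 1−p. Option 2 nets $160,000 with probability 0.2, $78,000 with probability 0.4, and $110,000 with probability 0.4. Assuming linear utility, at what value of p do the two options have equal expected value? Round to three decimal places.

p = 0.787

EV(Option 2) = 0.2 × 160000 + 0.4 × 78000 + 0.4 × 110000 = 32000 + 31200 + 44000 = 107200
p·124000 + (1−p)·45000 = 107200
79000p + 45000 = 107200
p = (107200 − 45000) / 79000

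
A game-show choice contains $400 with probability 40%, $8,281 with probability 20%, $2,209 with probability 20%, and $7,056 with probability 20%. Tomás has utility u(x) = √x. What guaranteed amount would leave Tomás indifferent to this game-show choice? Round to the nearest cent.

$2,745.76

E[u] = 0.4·√400 + 0.2·√8281 + 0.2·√2209 + 0.2·√7056 = 0.4·20 + 0.2·91 + 0.2·47 + 0.2·84 = 52.4
CE = (52.4)² = 2745.76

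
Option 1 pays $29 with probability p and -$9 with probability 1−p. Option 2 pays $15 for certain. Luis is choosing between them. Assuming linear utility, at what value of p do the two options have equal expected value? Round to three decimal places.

p = 0.632

p·29 + (1−p)·(-9) = 15
38p − 9 = 15
p = (15 + 9) / 38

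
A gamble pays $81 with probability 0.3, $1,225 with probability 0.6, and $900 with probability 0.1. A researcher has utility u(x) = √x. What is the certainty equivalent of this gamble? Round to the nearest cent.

$712.89

E[u] = 0.3·√81 + 0.6·√1225 + 0.1·√900 = 0.3·9 + 0.6·35 + 0.1·30 = 26.7
CE = (26.7)² = 712.89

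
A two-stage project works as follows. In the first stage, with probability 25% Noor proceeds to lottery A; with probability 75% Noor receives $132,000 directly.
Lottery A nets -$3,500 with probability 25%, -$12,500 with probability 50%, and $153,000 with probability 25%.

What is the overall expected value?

$106,781.25

EV(A) = 0.25 × (-3500) + 0.5 × (-12500) + 0.25 × 153000 = -875 − 6250 + 38250 = 31125
Branch B: 132000 (certain)
Overall = 0.25 × 31125 + 0.75 × 132000 = 7781.25 + 99000 = 106781.25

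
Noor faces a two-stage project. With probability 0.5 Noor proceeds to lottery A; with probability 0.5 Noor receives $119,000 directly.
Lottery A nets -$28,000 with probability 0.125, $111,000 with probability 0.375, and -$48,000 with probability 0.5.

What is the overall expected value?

EV(A) = 0.125 × (-28000) + 0.375 × 111000 + 0.5 × (-48000) = -3500 + 41625 − 24000 = 14125
Branch B: 119000 (certain)
Overall = 0.5 × 14125 + 0.5 × 119000 = 7062.5 + 59500 = 66562.5

$66,562.50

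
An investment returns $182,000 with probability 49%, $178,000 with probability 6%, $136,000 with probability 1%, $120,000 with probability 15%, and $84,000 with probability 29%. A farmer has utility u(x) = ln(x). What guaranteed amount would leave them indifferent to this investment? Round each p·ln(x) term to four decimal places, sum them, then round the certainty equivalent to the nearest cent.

E[u] = 0.49·ln(182000) + 0.06·ln(178000) + 0.01·ln(136000) + 0.15·ln(120000) + 0.29·ln(84000) = 5.9348 + 0.7254 + 0.1182 + 1.7543 + 3.2882 = 11.8209
CE = e^11.8209 ≈ 136066.63

$136,066.63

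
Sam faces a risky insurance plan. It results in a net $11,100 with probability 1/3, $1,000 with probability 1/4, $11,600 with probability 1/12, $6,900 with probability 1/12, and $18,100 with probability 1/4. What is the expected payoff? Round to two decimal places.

EV = 1/3 × 11100 + 1/4 × 1000 + 1/12 × 11600 + 1/12 × 6900 + 1/4 × 18100 = 3700 + 250 + 966.6667 + 575 + 4525 = 10016.6667

$10,016.67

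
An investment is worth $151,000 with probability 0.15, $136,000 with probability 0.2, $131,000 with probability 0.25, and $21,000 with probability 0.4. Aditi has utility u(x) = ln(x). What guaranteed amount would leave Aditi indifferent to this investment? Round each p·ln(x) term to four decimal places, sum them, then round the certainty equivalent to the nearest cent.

$64,828.46

E[u] = 0.15·ln(151000) + 0.2·ln(136000) + 0.25·ln(131000) + 0.4·ln(21000) = 1.7888 + 2.3641 + 2.9457 + 3.9809 = 11.0795
CE = e^11.0795 ≈ 64828.46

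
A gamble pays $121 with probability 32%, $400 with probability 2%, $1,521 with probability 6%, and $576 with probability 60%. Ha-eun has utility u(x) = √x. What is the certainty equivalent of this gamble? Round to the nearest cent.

E[u] = 0.32·√121 + 0.02·√400 + 0.06·√1521 + 0.6·√576 = 0.32·11 + 0.02·20 + 0.06·39 + 0.6·24 = 20.66
CE = (20.66)² = 426.8356

$426.84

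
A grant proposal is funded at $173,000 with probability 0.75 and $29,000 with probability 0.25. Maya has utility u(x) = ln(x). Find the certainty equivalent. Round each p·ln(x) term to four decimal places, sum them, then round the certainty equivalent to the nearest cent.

E[u] = 0.75·ln(173000) + 0.25·ln(29000) = 9.0458 + 2.5688 = 11.6146
CE = e^11.6146 ≈ 110702.31

$110,702.31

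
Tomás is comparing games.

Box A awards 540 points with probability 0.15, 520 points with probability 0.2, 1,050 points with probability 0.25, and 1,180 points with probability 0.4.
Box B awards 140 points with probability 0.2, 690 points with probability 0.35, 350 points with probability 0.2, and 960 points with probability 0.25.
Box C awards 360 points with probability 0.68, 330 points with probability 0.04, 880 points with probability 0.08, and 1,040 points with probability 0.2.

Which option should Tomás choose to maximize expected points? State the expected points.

Box A (919.5 points)

Box A = 0.15 × 540 + 0.2 × 520 + 0.25 × 1050 + 0.4 × 1180 = 81 + 104 + 262.5 + 472 = 919.5
Box B = 0.2 × 140 + 0.35 × 690 + 0.2 × 350 + 0.25 × 960 = 28 + 241.5 + 70 + 240 = 579.5
Box C = 0.68 × 360 + 0.04 × 330 + 0.08 × 880 + 0.2 × 1040 = 244.8 + 13.2 + 70.4 + 208 = 536.4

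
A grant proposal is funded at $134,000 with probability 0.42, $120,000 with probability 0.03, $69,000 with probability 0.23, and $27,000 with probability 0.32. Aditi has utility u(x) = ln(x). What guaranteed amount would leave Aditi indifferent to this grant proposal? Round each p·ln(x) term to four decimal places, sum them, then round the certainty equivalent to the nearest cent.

E[u] = 0.42·ln(134000) + 0.03·ln(120000) + 0.23·ln(69000) + 0.32·ln(27000) = 4.9583 + 0.3509 + 2.5626 + 3.2651 = 11.1369
CE = e^11.1369 ≈ 68658.48

$68,658.48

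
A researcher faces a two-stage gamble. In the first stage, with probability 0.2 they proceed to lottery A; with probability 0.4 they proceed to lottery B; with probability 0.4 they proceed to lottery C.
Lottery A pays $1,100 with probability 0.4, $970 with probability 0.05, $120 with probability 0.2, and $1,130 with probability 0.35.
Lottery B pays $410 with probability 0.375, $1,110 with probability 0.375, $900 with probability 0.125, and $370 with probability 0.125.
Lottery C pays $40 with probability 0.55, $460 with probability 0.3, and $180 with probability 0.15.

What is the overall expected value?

$547.90

EV(A) = 0.4 × 1100 + 0.05 × 970 + 0.2 × 120 + 0.35 × 1130 = 440 + 48.5 + 24 + 395.5 = 908
EV(B) = 0.375 × 410 + 0.375 × 1110 + 0.125 × 900 + 0.125 × 370 = 153.75 + 416.25 + 112.5 + 46.25 = 728.75
EV(C) = 0.55 × 40 + 0.3 × 460 + 0.15 × 180 = 22 + 138 + 27 = 187
Overall = 0.2 × 908 + 0.4 × 728.75 + 0.4 × 187 = 181.6 + 291.5 + 74.8 = 547.9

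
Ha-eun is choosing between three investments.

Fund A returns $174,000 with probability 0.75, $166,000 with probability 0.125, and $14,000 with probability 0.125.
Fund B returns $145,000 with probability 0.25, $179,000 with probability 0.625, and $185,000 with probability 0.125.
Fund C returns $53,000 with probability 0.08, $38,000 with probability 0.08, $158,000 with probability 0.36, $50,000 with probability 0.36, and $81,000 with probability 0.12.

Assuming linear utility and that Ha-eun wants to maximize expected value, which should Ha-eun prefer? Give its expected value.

Fund A = 0.75 × 174000 + 0.125 × 166000 + 0.125 × 14000 = 130500 + 20750 + 1750 = 153000
Fund B = 0.25 × 145000 + 0.625 × 179000 + 0.125 × 185000 = 36250 + 111875 + 23125 = 171250
Fund C = 0.08 × 53000 + 0.08 × 38000 + 0.36 × 158000 + 0.36 × 50000 + 0.12 × 81000 = 4240 + 3040 + 56880 + 18000 + 9720 = 91880

Fund B ($171,250)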